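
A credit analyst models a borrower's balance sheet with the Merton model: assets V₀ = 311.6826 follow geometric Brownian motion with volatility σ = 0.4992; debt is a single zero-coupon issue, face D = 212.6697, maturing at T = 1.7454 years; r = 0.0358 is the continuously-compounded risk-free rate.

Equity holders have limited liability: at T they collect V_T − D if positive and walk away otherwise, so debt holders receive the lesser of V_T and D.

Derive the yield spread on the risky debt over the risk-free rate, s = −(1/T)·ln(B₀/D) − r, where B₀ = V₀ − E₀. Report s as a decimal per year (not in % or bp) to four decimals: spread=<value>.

d₁ = [ln(V₀/D) + (r + σ²/2)T] / (σ√T)
   = [ln(311.6826/212.6697) + (0.0358 + 0.5·0.4992²)·1.7454] / (0.4992·√1.7454)
   = [0.382245 + 0.279963] / 0.659511 = 1.004089
d₂ = d₁ − σ√T = 1.004089 − 0.659511 = 0.344578
N(d₁) = 0.842332,  N(d₂) = 0.634794,  e^(−rT) = 0.939427
E₀ = V₀·N(d₁) − D·e^(−rT)·N(d₂)
   = 311.6826·0.842332 − 212.6697·0.939427·0.634794 = 135.716252
B₀ = V₀ − E₀ = 311.6826 − 135.716252 = 175.966348
spread = −(1/T)·ln(B₀/D) − r = −(1/1.7454)·ln(175.966348/212.6697) − 0.0358 = 0.07274101

spread=0.0727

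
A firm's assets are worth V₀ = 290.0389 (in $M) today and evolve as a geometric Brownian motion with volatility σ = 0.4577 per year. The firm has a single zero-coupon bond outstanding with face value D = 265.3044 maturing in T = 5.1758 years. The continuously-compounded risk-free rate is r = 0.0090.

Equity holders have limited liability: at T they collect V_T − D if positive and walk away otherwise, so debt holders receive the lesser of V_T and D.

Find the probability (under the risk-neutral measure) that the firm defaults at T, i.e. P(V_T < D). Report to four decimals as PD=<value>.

d₁ = [ln(V₀/D) + (r + σ²/2)T] / (σ√T)
   = [ln(290.0389/265.3044) + (0.0090 + 0.5·0.4577²)·5.1758] / (0.4577·√5.1758)
   = [0.089137 + 0.588720] / 1.041285 = 0.650981
d₂ = d₁ − σ√T = 0.650981 − 1.041285 = -0.390304
risk-neutral PD = N(−d₂) = N(0.390304) = 0.651844

PD=0.6518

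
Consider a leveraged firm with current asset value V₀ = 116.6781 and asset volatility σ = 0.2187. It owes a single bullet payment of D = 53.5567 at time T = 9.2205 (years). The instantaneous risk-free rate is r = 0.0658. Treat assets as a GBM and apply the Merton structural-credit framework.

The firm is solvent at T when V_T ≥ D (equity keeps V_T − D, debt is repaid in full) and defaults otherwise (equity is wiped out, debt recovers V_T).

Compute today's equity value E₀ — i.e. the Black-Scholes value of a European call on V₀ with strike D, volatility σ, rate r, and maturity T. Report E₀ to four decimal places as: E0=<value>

E0=87.7314

d₁ = [ln(V₀/D) + (r + σ²/2)T] / (σ√T)
   = [ln(116.6781/53.5567) + (0.0658 + 0.5·0.2187²)·9.2205] / (0.2187·√9.2205)
   = [0.778678 + 0.827216] / 0.664089 = 2.418192
d₂ = d₁ − σ√T = 2.418192 − 0.664089 = 1.754103
N(d₁) = 0.992201,  N(d₂) = 0.960294,  e^(−rT) = 0.545142
E₀ = V₀·N(d₁) − D·e^(−rT)·N(d₂)
   = 116.6781·0.992201 − 53.5567·0.545142·0.960294 = 87.731396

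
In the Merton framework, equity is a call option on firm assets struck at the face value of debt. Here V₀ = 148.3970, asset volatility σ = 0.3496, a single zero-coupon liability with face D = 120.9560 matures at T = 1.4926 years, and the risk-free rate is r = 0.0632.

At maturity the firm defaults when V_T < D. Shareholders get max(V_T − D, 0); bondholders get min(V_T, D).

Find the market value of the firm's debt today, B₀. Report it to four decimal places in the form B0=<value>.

d₁ = [ln(V₀/D) + (r + σ²/2)T] / (σ√T)
   = [ln(148.3970/120.9560) + (0.0632 + 0.5·0.3496²)·1.4926] / (0.3496·√1.4926)
   = [0.204464 + 0.185545] / 0.427113 = 0.913129
d₂ = d₁ − σ√T = 0.913129 − 0.427113 = 0.486015
N(d₁) = 0.819413,  N(d₂) = 0.686522,  e^(−rT) = 0.909980
E₀ = V₀·N(d₁) − D·e^(−rT)·N(d₂)
   = 148.3970·0.819413 − 120.9560·0.909980·0.686522 = 46.034569
B₀ = V₀ − E₀ = 148.3970 − 46.034569 = 102.362431

B0=102.3624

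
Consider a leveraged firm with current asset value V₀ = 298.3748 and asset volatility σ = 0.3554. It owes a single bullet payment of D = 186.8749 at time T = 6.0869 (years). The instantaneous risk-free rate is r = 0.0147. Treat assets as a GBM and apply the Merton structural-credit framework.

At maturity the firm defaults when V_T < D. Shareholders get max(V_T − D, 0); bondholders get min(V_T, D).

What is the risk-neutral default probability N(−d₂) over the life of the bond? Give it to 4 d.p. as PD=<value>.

PD=0.4218

d₁ = [ln(V₀/D) + (r + σ²/2)T] / (σ√T)
   = [ln(298.3748/186.8749) + (0.0147 + 0.5·0.3554²)·6.0869] / (0.3554·√6.0869)
   = [0.467911 + 0.473893] / 0.876830 = 1.074101
d₂ = d₁ − σ√T = 1.074101 − 0.876830 = 0.197271
risk-neutral PD = N(−d₂) = N(-0.197271) = 0.421808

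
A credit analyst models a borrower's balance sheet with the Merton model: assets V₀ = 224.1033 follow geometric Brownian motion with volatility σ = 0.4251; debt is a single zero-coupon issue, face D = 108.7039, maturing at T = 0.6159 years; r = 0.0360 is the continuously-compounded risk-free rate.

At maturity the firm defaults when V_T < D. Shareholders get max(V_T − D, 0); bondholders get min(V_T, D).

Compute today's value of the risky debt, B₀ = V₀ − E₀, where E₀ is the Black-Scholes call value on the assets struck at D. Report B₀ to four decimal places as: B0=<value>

B0=106.0951

d₁ = [ln(V₀/D) + (r + σ²/2)T] / (σ√T)
   = [ln(224.1033/108.7039) + (0.0360 + 0.5·0.4251²)·0.6159] / (0.4251·√0.6159)
   = [0.723479 + 0.077822] / 0.333615 = 2.401871
d₂ = d₁ − σ√T = 2.401871 − 0.333615 = 2.068256
N(d₁) = 0.991844,  N(d₂) = 0.980692,  e^(−rT) = 0.978072
E₀ = V₀·N(d₁) − D·e^(−rT)·N(d₂)
   = 224.1033·0.991844 − 108.7039·0.978072·0.980692 = 118.008207
B₀ = V₀ − E₀ = 224.1033 − 118.008207 = 106.095093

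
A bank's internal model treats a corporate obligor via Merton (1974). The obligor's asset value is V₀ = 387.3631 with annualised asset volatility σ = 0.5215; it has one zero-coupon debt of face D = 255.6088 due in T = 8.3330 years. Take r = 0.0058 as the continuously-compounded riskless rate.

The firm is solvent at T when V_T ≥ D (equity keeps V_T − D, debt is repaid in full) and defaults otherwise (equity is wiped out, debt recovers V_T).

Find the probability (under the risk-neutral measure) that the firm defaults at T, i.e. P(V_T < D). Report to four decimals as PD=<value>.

d₁ = [ln(V₀/D) + (r + σ²/2)T] / (σ√T)
   = [ln(387.3631/255.6088) + (0.0058 + 0.5·0.5215²)·8.3330] / (0.5215·√8.3330)
   = [0.415714 + 1.181462] / 1.505411 = 1.060957
d₂ = d₁ − σ√T = 1.060957 − 1.505411 = -0.444453
risk-neutral PD = N(−d₂) = N(0.444453) = 0.671643

PD=0.6716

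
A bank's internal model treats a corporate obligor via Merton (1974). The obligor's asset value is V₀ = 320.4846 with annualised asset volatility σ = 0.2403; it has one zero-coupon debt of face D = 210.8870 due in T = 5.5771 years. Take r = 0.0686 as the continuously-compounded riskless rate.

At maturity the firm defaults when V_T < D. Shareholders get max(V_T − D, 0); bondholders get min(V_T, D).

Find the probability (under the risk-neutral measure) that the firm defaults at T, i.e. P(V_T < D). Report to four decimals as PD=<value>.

d₁ = [ln(V₀/D) + (r + σ²/2)T] / (σ√T)
   = [ln(320.4846/210.8870) + (0.0686 + 0.5·0.2403²)·5.5771] / (0.2403·√5.5771)
   = [0.418512 + 0.543611] / 0.567490 = 1.695402
d₂ = d₁ − σ√T = 1.695402 − 0.567490 = 1.127912
risk-neutral PD = N(−d₂) = N(-1.127912) = 0.129679

PD=0.1297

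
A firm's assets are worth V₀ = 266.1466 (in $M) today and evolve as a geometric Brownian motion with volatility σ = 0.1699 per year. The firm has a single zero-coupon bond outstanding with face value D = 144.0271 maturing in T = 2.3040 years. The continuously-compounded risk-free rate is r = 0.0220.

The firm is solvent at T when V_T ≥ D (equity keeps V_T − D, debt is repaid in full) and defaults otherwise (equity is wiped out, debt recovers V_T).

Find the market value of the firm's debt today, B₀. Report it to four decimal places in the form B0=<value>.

d₁ = [ln(V₀/D) + (r + σ²/2)T] / (σ√T)
   = [ln(266.1466/144.0271) + (0.0220 + 0.5·0.1699²)·2.3040] / (0.1699·√2.3040)
   = [0.614046 + 0.083942] / 0.257890 = 2.706531
d₂ = d₁ − σ√T = 2.706531 − 0.257890 = 2.448641
N(d₁) = 0.996600,  N(d₂) = 0.992830,  e^(−rT) = 0.950575
E₀ = V₀·N(d₁) − D·e^(−rT)·N(d₂)
   = 266.1466·0.996600 − 144.0271·0.950575·0.992830 = 129.314851
B₀ = V₀ − E₀ = 266.1466 − 129.314851 = 136.831749

B0=136.8317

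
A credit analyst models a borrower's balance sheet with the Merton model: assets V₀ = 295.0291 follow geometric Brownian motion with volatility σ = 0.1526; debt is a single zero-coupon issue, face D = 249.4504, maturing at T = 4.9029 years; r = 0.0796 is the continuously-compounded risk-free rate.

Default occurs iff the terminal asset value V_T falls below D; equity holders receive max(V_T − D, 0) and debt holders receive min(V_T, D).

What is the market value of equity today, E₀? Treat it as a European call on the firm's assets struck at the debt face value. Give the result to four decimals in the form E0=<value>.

d₁ = [ln(V₀/D) + (r + σ²/2)T] / (σ√T)
   = [ln(295.0291/249.4504) + (0.0796 + 0.5·0.1526²)·4.9029] / (0.1526·√4.9029)
   = [0.167814 + 0.447357] / 0.337894 = 1.820601
d₂ = d₁ − σ√T = 1.820601 − 0.337894 = 1.482707
N(d₁) = 0.965666,  N(d₂) = 0.930924,  e^(−rT) = 0.676874
E₀ = V₀·N(d₁) − D·e^(−rT)·N(d₂)
   = 295.0291·0.965666 − 249.4504·0.676874·0.930924 = 127.716534

E0=127.7165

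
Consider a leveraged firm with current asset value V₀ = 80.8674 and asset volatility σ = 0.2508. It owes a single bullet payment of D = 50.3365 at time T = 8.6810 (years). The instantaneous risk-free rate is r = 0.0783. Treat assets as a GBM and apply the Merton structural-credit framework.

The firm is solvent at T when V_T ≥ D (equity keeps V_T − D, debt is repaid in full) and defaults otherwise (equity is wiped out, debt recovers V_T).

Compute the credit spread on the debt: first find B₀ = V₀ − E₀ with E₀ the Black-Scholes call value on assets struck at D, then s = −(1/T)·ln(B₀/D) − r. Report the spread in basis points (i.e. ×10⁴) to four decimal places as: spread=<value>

d₁ = [ln(V₀/D) + (r + σ²/2)T] / (σ√T)
   = [ln(80.8674/50.3365) + (0.0783 + 0.5·0.2508²)·8.6810] / (0.2508·√8.6810)
   = [0.474080 + 0.952743] / 0.738946 = 1.930890
d₂ = d₁ − σ√T = 1.930890 − 0.738946 = 1.191945
N(d₁) = 0.973252,  N(d₂) = 0.883359,  e^(−rT) = 0.506758
E₀ = V₀·N(d₁) − D·e^(−rT)·N(d₂)
   = 80.8674·0.973252 − 50.3365·0.506758·0.883359 = 56.171262
B₀ = V₀ − E₀ = 80.8674 − 56.171262 = 24.696138
spread = −(1/T)·ln(B₀/D) − r = −(1/8.6810)·ln(24.696138/50.3365) − 0.0783 = 0.00372783
in basis points: 0.00372783 × 10⁴ = 37.2783 bp

spread=37.2783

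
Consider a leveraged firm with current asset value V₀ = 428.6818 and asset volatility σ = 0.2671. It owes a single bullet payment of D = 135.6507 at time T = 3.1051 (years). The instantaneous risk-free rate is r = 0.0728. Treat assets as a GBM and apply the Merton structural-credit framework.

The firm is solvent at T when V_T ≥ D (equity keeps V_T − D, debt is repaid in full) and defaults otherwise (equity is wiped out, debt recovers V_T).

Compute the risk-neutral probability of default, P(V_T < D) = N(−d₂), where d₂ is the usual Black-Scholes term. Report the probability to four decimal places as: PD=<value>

PD=0.0036

d₁ = [ln(V₀/D) + (r + σ²/2)T] / (σ√T)
   = [ln(428.6818/135.6507) + (0.0728 + 0.5·0.2671²)·3.1051] / (0.2671·√3.1051)
   = [1.150632 + 0.336814] / 0.470665 = 3.160308
d₂ = d₁ − σ√T = 3.160308 − 0.470665 = 2.689643
risk-neutral PD = N(−d₂) = N(-2.689643) = 0.003576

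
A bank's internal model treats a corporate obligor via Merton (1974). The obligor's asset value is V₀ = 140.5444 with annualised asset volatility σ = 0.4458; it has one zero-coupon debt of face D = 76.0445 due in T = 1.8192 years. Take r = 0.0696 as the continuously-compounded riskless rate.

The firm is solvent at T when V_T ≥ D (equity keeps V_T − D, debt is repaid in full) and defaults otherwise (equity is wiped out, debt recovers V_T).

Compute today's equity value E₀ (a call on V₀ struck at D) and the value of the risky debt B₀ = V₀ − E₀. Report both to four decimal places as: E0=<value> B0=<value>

E0=76.5152 B0=64.0292

d₁ = [ln(V₀/D) + (r + σ²/2)T] / (σ√T)
   = [ln(140.5444/76.0445) + (0.0696 + 0.5·0.4458²)·1.8192] / (0.4458·√1.8192)
   = [0.614205 + 0.307388] / 0.601285 = 1.532706
d₂ = d₁ − σ√T = 1.532706 − 0.601285 = 0.931421
N(d₁) = 0.937326,  N(d₂) = 0.824182,  e^(−rT) = 0.881072
E₀ = V₀·N(d₁) − D·e^(−rT)·N(d₂)
   = 140.5444·0.937326 − 76.0445·0.881072·0.824182 = 76.515158
B₀ = V₀ − E₀ = 140.5444 − 76.515158 = 64.029242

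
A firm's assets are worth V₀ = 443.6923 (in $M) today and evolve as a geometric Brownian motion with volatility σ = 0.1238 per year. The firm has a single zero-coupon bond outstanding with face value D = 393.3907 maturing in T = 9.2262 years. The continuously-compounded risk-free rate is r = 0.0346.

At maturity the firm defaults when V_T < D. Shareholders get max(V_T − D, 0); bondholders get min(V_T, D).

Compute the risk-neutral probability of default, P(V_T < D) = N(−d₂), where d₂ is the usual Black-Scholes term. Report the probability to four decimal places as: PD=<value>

PD=0.1633

d₁ = [ln(V₀/D) + (r + σ²/2)T] / (σ√T)
   = [ln(443.6923/393.3907) + (0.0346 + 0.5·0.1238²)·9.2262] / (0.1238·√9.2262)
   = [0.120328 + 0.389929] / 0.376038 = 1.356928
d₂ = d₁ − σ√T = 1.356928 − 0.376038 = 0.980890
risk-neutral PD = N(−d₂) = N(-0.980890) = 0.163324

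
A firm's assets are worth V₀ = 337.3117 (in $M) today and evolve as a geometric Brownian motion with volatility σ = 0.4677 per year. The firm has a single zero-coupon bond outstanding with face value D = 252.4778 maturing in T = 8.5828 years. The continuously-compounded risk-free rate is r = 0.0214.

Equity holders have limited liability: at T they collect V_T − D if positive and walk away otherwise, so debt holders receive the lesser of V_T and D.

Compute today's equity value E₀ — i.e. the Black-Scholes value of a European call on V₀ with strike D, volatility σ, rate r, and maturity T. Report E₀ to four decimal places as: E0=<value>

E0=209.1258

d₁ = [ln(V₀/D) + (r + σ²/2)T] / (σ√T)
   = [ln(337.3117/252.4778) + (0.0214 + 0.5·0.4677²)·8.5828] / (0.4677·√8.5828)
   = [0.289684 + 1.122387] / 1.370193 = 1.030563
d₂ = d₁ − σ√T = 1.030563 − 1.370193 = -0.339630
N(d₁) = 0.848627,  N(d₂) = 0.367068,  e^(−rT) = 0.832209
E₀ = V₀·N(d₁) − D·e^(−rT)·N(d₂)
   = 337.3117·0.848627 − 252.4778·0.832209·0.367068 = 209.125751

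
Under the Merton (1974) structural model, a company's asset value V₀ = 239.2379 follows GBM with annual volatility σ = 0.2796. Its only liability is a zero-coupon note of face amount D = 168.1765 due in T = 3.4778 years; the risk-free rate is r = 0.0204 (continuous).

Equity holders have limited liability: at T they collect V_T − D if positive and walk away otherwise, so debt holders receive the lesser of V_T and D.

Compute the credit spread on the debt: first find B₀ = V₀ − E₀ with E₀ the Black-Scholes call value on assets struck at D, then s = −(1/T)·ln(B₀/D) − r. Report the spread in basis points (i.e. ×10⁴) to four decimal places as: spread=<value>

spread=222.0642

d₁ = [ln(V₀/D) + (r + σ²/2)T] / (σ√T)
   = [ln(239.2379/168.1765) + (0.0204 + 0.5·0.2796²)·3.4778] / (0.2796·√3.4778)
   = [0.352444 + 0.206888] / 0.521422 = 1.072705
d₂ = d₁ − σ√T = 1.072705 − 0.521422 = 0.551283
N(d₁) = 0.858298,  N(d₂) = 0.709280,  e^(−rT) = 0.931511
E₀ = V₀·N(d₁) − D·e^(−rT)·N(d₂)
   = 239.2379·0.858298 − 168.1765·0.931511·0.709280 = 94.222866
B₀ = V₀ − E₀ = 239.2379 − 94.222866 = 145.015034
spread = −(1/T)·ln(B₀/D) − r = −(1/3.4778)·ln(145.015034/168.1765) − 0.0204 = 0.02220642
in basis points: 0.02220642 × 10⁴ = 222.0642 bp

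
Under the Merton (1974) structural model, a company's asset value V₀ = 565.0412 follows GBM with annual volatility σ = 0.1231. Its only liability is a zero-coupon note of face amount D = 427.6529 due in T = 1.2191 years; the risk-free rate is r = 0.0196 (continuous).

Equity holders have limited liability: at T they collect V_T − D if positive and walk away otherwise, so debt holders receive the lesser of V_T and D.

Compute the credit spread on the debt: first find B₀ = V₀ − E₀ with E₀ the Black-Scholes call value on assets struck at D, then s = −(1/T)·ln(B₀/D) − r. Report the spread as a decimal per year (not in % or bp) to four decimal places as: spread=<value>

d₁ = [ln(V₀/D) + (r + σ²/2)T] / (σ√T)
   = [ln(565.0412/427.6529) + (0.0196 + 0.5·0.1231²)·1.2191] / (0.1231·√1.2191)
   = [0.278587 + 0.033131] / 0.135918 = 2.293423
d₂ = d₁ − σ√T = 2.293423 − 0.135918 = 2.157505
N(d₁) = 0.989088,  N(d₂) = 0.984517,  e^(−rT) = 0.976389
E₀ = V₀·N(d₁) − D·e^(−rT)·N(d₂)
   = 565.0412·0.989088 − 427.6529·0.976389·0.984517 = 147.785129
B₀ = V₀ − E₀ = 565.0412 − 147.785129 = 417.256071
spread = −(1/T)·ln(B₀/D) − r = −(1/1.2191)·ln(417.256071/427.6529) − 0.0196 = 0.00058848

spread=0.0006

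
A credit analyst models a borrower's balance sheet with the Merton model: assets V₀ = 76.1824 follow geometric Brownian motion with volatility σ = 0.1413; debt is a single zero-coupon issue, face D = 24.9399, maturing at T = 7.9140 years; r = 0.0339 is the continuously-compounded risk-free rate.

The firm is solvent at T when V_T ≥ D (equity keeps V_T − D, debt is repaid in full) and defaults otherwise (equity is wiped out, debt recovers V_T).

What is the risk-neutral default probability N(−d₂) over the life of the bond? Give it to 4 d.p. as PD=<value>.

PD=0.0005

d₁ = [ln(V₀/D) + (r + σ²/2)T] / (σ√T)
   = [ln(76.1824/24.9399) + (0.0339 + 0.5·0.1413²)·7.9140] / (0.1413·√7.9140)
   = [1.116662 + 0.347289] / 0.397503 = 3.682868
d₂ = d₁ − σ√T = 3.682868 − 0.397503 = 3.285365
risk-neutral PD = N(−d₂) = N(-3.285365) = 0.000509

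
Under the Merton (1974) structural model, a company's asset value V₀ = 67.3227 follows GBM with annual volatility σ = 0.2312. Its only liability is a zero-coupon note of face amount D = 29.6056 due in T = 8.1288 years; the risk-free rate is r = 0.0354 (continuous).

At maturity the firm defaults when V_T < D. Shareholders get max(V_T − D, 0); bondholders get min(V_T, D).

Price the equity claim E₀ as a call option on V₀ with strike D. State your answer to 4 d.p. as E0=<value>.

E0=45.5868

d₁ = [ln(V₀/D) + (r + σ²/2)T] / (σ√T)
   = [ln(67.3227/29.6056) + (0.0354 + 0.5·0.2312²)·8.1288] / (0.2312·√8.1288)
   = [0.821534 + 0.505016] / 0.659175 = 2.012438
d₂ = d₁ − σ√T = 2.012438 − 0.659175 = 1.353262
N(d₁) = 0.977913,  N(d₂) = 0.912014,  e^(−rT) = 0.749942
E₀ = V₀·N(d₁) − D·e^(−rT)·N(d₂)
   = 67.3227·0.977913 − 29.6056·0.749942·0.912014 = 45.586775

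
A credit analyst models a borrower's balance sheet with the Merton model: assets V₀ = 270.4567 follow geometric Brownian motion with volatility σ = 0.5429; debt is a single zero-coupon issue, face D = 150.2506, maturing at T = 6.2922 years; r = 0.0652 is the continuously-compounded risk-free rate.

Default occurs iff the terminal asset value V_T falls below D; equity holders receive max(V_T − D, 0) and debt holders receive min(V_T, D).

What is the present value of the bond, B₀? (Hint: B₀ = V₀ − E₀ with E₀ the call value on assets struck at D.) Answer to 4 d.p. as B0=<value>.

B0=73.1983

d₁ = [ln(V₀/D) + (r + σ²/2)T] / (σ√T)
   = [ln(270.4567/150.2506) + (0.0652 + 0.5·0.5429²)·6.2922] / (0.5429·√6.2922)
   = [0.587807 + 1.337534] / 1.361824 = 1.413796
d₂ = d₁ − σ√T = 1.413796 − 1.361824 = 0.051972
N(d₁) = 0.921289,  N(d₂) = 0.520724,  e^(−rT) = 0.663483
E₀ = V₀·N(d₁) − D·e^(−rT)·N(d₂)
   = 270.4567·0.921289 − 150.2506·0.663483·0.520724 = 197.258434
B₀ = V₀ − E₀ = 270.4567 − 197.258434 = 73.198266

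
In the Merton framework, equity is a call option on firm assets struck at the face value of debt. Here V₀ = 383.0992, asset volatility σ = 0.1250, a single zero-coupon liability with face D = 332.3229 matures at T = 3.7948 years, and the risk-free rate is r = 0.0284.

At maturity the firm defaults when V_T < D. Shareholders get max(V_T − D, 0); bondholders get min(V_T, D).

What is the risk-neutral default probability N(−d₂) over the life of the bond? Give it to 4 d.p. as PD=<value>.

PD=0.1828

d₁ = [ln(V₀/D) + (r + σ²/2)T] / (σ√T)
   = [ln(383.0992/332.3229) + (0.0284 + 0.5·0.1250²)·3.7948] / (0.1250·√3.7948)
   = [0.142187 + 0.137419] / 0.243503 = 1.148265
d₂ = d₁ − σ√T = 1.148265 − 0.243503 = 0.904762
risk-neutral PD = N(−d₂) = N(-0.904762) = 0.182796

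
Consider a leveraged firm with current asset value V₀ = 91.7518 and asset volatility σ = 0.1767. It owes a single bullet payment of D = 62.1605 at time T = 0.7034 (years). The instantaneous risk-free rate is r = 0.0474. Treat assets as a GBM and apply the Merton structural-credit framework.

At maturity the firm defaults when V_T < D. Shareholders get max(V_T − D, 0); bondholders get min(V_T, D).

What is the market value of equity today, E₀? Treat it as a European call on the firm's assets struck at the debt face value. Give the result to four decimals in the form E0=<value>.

E0=31.6366

d₁ = [ln(V₀/D) + (r + σ²/2)T] / (σ√T)
   = [ln(91.7518/62.1605) + (0.0474 + 0.5·0.1767²)·0.7034] / (0.1767·√0.7034)
   = [0.389367 + 0.044322] / 0.148196 = 2.926451
d₂ = d₁ − σ√T = 2.926451 − 0.148196 = 2.778255
N(d₁) = 0.998286,  N(d₂) = 0.997267,  e^(−rT) = 0.967209
E₀ = V₀·N(d₁) − D·e^(−rT)·N(d₂)
   = 91.7518·0.998286 − 62.1605·0.967209·0.997267 = 31.636636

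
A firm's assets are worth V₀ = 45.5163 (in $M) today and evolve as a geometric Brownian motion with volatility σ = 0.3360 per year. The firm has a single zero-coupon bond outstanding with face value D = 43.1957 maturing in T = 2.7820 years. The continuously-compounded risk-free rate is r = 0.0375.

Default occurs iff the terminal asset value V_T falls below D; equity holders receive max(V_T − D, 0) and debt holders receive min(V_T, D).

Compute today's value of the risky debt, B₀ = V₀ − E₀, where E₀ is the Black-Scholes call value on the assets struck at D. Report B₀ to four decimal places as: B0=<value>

d₁ = [ln(V₀/D) + (r + σ²/2)T] / (σ√T)
   = [ln(45.5163/43.1957) + (0.0375 + 0.5·0.3360²)·2.7820] / (0.3360·√2.7820)
   = [0.052330 + 0.261363] / 0.560425 = 0.559741
d₂ = d₁ − σ√T = 0.559741 − 0.560425 = -0.000685
N(d₁) = 0.712172,  N(d₂) = 0.499727,  e^(−rT) = 0.900932
E₀ = V₀·N(d₁) − D·e^(−rT)·N(d₂)
   = 45.5163·0.712172 − 43.1957·0.900932·0.499727 = 12.967854
B₀ = V₀ − E₀ = 45.5163 − 12.967854 = 32.548446

B0=32.5484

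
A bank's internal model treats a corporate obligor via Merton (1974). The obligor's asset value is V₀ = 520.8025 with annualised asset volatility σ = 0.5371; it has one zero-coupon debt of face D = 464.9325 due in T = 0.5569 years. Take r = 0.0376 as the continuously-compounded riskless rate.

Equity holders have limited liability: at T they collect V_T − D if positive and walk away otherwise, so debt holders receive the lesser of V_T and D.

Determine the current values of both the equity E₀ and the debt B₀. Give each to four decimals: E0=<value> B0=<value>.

E0=114.5265 B0=406.2760

d₁ = [ln(V₀/D) + (r + σ²/2)T] / (σ√T)
   = [ln(520.8025/464.9325) + (0.0376 + 0.5·0.5371²)·0.5569] / (0.5371·√0.5569)
   = [0.113479 + 0.101266] / 0.400815 = 0.535770
d₂ = d₁ − σ√T = 0.535770 − 0.400815 = 0.134955
N(d₁) = 0.703941,  N(d₂) = 0.553676,  e^(−rT) = 0.979278
E₀ = V₀·N(d₁) − D·e^(−rT)·N(d₂)
   = 520.8025·0.703941 − 464.9325·0.979278·0.553676 = 114.526462
B₀ = V₀ − E₀ = 520.8025 − 114.526462 = 406.276038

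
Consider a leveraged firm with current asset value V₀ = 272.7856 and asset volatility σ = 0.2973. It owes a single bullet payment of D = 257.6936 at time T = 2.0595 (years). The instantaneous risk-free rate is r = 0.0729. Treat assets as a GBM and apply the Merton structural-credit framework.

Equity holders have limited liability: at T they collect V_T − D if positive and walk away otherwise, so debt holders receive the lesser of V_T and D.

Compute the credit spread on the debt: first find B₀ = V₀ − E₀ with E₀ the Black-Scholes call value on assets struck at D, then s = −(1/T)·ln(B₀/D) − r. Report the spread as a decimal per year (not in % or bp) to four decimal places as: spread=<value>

d₁ = [ln(V₀/D) + (r + σ²/2)T] / (σ√T)
   = [ln(272.7856/257.6936) + (0.0729 + 0.5·0.2973²)·2.0595] / (0.2973·√2.0595)
   = [0.056915 + 0.241154] / 0.426654 = 0.698620
d₂ = d₁ − σ√T = 0.698620 − 0.426654 = 0.271967
N(d₁) = 0.757605,  N(d₂) = 0.607176,  e^(−rT) = 0.860590
E₀ = V₀·N(d₁) − D·e^(−rT)·N(d₂)
   = 272.7856·0.757605 − 257.6936·0.860590·0.607176 = 72.011345
B₀ = V₀ − E₀ = 272.7856 − 72.011345 = 200.774255
spread = −(1/T)·ln(B₀/D) − r = −(1/2.0595)·ln(200.774255/257.6936) − 0.0729 = 0.04828967

spread=0.0483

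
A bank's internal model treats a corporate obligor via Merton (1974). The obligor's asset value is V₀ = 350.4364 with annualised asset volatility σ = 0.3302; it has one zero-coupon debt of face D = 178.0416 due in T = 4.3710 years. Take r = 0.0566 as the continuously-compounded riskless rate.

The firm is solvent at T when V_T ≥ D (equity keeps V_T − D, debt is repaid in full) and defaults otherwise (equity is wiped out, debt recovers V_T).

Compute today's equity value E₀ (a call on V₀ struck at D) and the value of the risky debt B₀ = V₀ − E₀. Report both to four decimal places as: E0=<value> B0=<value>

E0=217.5348 B0=132.9016

d₁ = [ln(V₀/D) + (r + σ²/2)T] / (σ√T)
   = [ln(350.4364/178.0416) + (0.0566 + 0.5·0.3302²)·4.3710] / (0.3302·√4.3710)
   = [0.677162 + 0.485688] / 0.690347 = 1.684443
d₂ = d₁ − σ√T = 1.684443 − 0.690347 = 0.994096
N(d₁) = 0.953952,  N(d₂) = 0.839912,  e^(−rT) = 0.780829
E₀ = V₀·N(d₁) − D·e^(−rT)·N(d₂)
   = 350.4364·0.953952 − 178.0416·0.780829·0.839912 = 217.534838
B₀ = V₀ − E₀ = 350.4364 − 217.534838 = 132.901562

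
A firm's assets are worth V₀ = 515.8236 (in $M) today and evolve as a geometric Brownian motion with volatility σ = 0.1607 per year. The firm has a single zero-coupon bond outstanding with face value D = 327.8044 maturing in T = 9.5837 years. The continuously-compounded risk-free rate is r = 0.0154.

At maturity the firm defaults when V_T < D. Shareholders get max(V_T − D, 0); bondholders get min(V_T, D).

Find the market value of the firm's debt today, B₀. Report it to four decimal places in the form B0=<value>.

B0=272.5536

d₁ = [ln(V₀/D) + (r + σ²/2)T] / (σ√T)
   = [ln(515.8236/327.8044) + (0.0154 + 0.5·0.1607²)·9.5837] / (0.1607·√9.5837)
   = [0.453348 + 0.271336] / 0.497488 = 1.456686
d₂ = d₁ − σ√T = 1.456686 − 0.497488 = 0.959199
N(d₁) = 0.927399,  N(d₂) = 0.831271,  e^(−rT) = 0.862786
E₀ = V₀·N(d₁) − D·e^(−rT)·N(d₂)
   = 515.8236·0.927399 − 327.8044·0.862786·0.831271 = 243.269977
B₀ = V₀ − E₀ = 515.8236 − 243.269977 = 272.553623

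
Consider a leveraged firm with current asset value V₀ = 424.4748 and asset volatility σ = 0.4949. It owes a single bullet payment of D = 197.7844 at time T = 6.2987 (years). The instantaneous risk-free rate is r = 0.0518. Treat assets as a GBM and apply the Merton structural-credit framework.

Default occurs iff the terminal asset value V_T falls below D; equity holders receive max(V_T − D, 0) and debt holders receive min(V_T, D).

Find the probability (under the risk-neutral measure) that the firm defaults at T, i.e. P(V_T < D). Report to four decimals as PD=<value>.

PD=0.3988

d₁ = [ln(V₀/D) + (r + σ²/2)T] / (σ√T)
   = [ln(424.4748/197.7844) + (0.0518 + 0.5·0.4949²)·6.2987] / (0.4949·√6.2987)
   = [0.763675 + 1.097630] / 1.242061 = 1.498562
d₂ = d₁ − σ√T = 1.498562 − 1.242061 = 0.256501
risk-neutral PD = N(−d₂) = N(-0.256501) = 0.398782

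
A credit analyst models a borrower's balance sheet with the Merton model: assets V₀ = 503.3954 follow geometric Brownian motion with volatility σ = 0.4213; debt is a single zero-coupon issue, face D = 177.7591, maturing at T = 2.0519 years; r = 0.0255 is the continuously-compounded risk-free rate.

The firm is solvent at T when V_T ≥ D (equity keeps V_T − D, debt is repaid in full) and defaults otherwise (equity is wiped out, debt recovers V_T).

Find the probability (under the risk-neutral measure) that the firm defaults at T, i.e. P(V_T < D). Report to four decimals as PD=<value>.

d₁ = [ln(V₀/D) + (r + σ²/2)T] / (σ√T)
   = [ln(503.3954/177.7591) + (0.0255 + 0.5·0.4213²)·2.0519] / (0.4213·√2.0519)
   = [1.040947 + 0.234423] / 0.603489 = 2.113326
d₂ = d₁ − σ√T = 2.113326 − 0.603489 = 1.509837
risk-neutral PD = N(−d₂) = N(-1.509837) = 0.065543

PD=0.0655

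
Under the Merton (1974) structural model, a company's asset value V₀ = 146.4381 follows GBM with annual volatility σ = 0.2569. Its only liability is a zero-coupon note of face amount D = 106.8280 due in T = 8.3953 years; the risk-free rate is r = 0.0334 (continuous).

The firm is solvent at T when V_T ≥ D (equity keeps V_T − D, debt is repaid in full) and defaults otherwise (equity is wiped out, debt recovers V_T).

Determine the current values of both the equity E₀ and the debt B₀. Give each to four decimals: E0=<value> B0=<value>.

d₁ = [ln(V₀/D) + (r + σ²/2)T] / (σ√T)
   = [ln(146.4381/106.8280) + (0.0334 + 0.5·0.2569²)·8.3953] / (0.2569·√8.3953)
   = [0.315383 + 0.557438] / 0.744359 = 1.172581
d₂ = d₁ − σ√T = 1.172581 − 0.744359 = 0.428222
N(d₁) = 0.879518,  N(d₂) = 0.665755,  e^(−rT) = 0.755479
E₀ = V₀·N(d₁) − D·e^(−rT)·N(d₂)
   = 146.4381·0.879518 − 106.8280·0.755479·0.665755 = 75.064278
B₀ = V₀ − E₀ = 146.4381 − 75.064278 = 71.373822

E0=75.0643 B0=71.3738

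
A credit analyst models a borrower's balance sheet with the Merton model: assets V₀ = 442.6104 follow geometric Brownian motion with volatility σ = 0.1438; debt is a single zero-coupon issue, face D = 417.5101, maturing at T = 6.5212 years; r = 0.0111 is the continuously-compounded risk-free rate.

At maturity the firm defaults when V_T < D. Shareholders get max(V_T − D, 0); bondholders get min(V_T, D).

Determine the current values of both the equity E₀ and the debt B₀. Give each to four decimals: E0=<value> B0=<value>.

d₁ = [ln(V₀/D) + (r + σ²/2)T] / (σ√T)
   = [ln(442.6104/417.5101) + (0.0111 + 0.5·0.1438²)·6.5212] / (0.1438·√6.5212)
   = [0.058381 + 0.139809] / 0.367217 = 0.539710
d₂ = d₁ − σ√T = 0.539710 − 0.367217 = 0.172493
N(d₁) = 0.705301,  N(d₂) = 0.568475,  e^(−rT) = 0.930172
E₀ = V₀·N(d₁) − D·e^(−rT)·N(d₂)
   = 442.6104·0.705301 − 417.5101·0.930172·0.568475 = 91.402854
B₀ = V₀ − E₀ = 442.6104 − 91.402854 = 351.207546

E0=91.4029 B0=351.2075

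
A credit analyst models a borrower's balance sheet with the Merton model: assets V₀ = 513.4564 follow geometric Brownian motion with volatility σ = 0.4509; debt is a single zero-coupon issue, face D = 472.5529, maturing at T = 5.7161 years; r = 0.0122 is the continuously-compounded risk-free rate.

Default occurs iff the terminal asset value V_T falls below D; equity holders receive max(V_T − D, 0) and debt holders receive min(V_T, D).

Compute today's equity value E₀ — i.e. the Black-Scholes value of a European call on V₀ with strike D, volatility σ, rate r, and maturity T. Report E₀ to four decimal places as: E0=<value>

d₁ = [ln(V₀/D) + (r + σ²/2)T] / (σ√T)
   = [ln(513.4564/472.5529) + (0.0122 + 0.5·0.4509²)·5.7161] / (0.4509·√5.7161)
   = [0.083015 + 0.650809] / 1.078028 = 0.680710
d₂ = d₁ − σ√T = 0.680710 − 1.078028 = -0.397319
N(d₁) = 0.751972,  N(d₂) = 0.345566,  e^(−rT) = 0.932640
E₀ = V₀·N(d₁) − D·e^(−rT)·N(d₂)
   = 513.4564·0.751972 − 472.5529·0.932640·0.345566 = 233.806533

E0=233.8065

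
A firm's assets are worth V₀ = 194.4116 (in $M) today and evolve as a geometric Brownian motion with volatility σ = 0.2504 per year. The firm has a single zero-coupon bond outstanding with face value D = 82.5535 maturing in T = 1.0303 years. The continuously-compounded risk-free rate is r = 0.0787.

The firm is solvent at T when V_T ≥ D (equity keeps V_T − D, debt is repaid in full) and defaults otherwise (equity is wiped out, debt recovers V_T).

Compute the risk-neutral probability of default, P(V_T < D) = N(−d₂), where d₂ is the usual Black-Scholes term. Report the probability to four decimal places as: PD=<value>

d₁ = [ln(V₀/D) + (r + σ²/2)T] / (σ√T)
   = [ln(194.4116/82.5535) + (0.0787 + 0.5·0.2504²)·1.0303] / (0.2504·√1.0303)
   = [0.856531 + 0.113385] / 0.254165 = 3.816083
d₂ = d₁ − σ√T = 3.816083 − 0.254165 = 3.561917
risk-neutral PD = N(−d₂) = N(-3.561917) = 0.000184

PD=0.0002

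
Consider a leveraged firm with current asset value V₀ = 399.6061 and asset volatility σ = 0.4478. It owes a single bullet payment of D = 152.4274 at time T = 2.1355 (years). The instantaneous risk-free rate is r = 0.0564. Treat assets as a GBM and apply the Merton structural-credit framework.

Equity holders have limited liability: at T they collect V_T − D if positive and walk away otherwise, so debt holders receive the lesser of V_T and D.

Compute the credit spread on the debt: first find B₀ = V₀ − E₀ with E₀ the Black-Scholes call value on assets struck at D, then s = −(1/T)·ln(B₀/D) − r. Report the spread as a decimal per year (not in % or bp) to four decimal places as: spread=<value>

spread=0.0104

d₁ = [ln(V₀/D) + (r + σ²/2)T] / (σ√T)
   = [ln(399.6061/152.4274) + (0.0564 + 0.5·0.4478²)·2.1355] / (0.4478·√2.1355)
   = [0.963791 + 0.334553] / 0.654386 = 1.984064
d₂ = d₁ − σ√T = 1.984064 − 0.654386 = 1.329678
N(d₁) = 0.976376,  N(d₂) = 0.908188,  e^(−rT) = 0.886528
E₀ = V₀·N(d₁) − D·e^(−rT)·N(d₂)
   = 399.6061·0.976376 − 152.4274·0.886528·0.908188 = 267.441145
B₀ = V₀ − E₀ = 399.6061 − 267.441145 = 132.164955
spread = −(1/T)·ln(B₀/D) − r = −(1/2.1355)·ln(132.164955/152.4274) − 0.0564 = 0.01039355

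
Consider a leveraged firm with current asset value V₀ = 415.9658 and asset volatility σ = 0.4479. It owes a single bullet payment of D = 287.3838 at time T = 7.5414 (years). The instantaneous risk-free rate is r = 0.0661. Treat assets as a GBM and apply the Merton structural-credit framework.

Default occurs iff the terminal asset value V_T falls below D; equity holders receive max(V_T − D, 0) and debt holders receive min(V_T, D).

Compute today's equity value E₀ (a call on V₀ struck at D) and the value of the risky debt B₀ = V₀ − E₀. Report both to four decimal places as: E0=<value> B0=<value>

E0=283.5627 B0=132.4031

d₁ = [ln(V₀/D) + (r + σ²/2)T] / (σ√T)
   = [ln(415.9658/287.3838) + (0.0661 + 0.5·0.4479²)·7.5414] / (0.4479·√7.5414)
   = [0.369784 + 1.254943] / 1.230005 = 1.320911
d₂ = d₁ − σ√T = 1.320911 − 1.230005 = 0.090905
N(d₁) = 0.906734,  N(d₂) = 0.536216,  e^(−rT) = 0.607449
E₀ = V₀·N(d₁) − D·e^(−rT)·N(d₂)
   = 415.9658·0.906734 − 287.3838·0.607449·0.536216 = 283.562692
B₀ = V₀ − E₀ = 415.9658 − 283.562692 = 132.403108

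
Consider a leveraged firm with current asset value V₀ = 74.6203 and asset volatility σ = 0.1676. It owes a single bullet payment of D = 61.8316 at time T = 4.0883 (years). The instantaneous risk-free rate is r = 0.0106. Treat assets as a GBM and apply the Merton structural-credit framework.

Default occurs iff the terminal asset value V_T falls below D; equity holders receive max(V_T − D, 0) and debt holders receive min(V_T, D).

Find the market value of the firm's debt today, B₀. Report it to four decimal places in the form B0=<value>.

d₁ = [ln(V₀/D) + (r + σ²/2)T] / (σ√T)
   = [ln(74.6203/61.8316) + (0.0106 + 0.5·0.1676²)·4.0883] / (0.1676·√4.0883)
   = [0.187998 + 0.100756] / 0.338880 = 0.852083
d₂ = d₁ − σ√T = 0.852083 − 0.338880 = 0.513204
N(d₁) = 0.802916,  N(d₂) = 0.696096,  e^(−rT) = 0.957590
E₀ = V₀·N(d₁) − D·e^(−rT)·N(d₂)
   = 74.6203·0.802916 − 61.8316·0.957590·0.696096 = 18.698507
B₀ = V₀ − E₀ = 74.6203 − 18.698507 = 55.921793

B0=55.9218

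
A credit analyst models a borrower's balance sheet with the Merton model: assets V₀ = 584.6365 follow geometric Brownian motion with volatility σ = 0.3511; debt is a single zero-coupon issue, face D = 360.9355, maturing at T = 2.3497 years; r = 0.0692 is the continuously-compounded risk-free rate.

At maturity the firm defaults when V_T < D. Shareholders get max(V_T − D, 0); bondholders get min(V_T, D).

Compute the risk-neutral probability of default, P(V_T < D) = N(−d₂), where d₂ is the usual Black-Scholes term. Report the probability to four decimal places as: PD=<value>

d₁ = [ln(V₀/D) + (r + σ²/2)T] / (σ√T)
   = [ln(584.6365/360.9355) + (0.0692 + 0.5·0.3511²)·2.3497] / (0.3511·√2.3497)
   = [0.482291 + 0.307424] / 0.538192 = 1.467350
d₂ = d₁ − σ√T = 1.467350 − 0.538192 = 0.929158
risk-neutral PD = N(−d₂) = N(-0.929158) = 0.176404

PD=0.1764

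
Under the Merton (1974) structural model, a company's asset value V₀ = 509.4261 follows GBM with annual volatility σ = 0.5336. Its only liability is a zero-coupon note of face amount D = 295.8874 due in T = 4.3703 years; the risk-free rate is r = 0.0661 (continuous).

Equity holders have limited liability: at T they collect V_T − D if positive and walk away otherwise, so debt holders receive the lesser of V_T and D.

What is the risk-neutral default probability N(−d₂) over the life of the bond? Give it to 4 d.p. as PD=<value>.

PD=0.4253

d₁ = [ln(V₀/D) + (r + σ²/2)T] / (σ√T)
   = [ln(509.4261/295.8874) + (0.0661 + 0.5·0.5336²)·4.3703] / (0.5336·√4.3703)
   = [0.543306 + 0.911052] / 1.115505 = 1.303767
d₂ = d₁ − σ√T = 1.303767 − 1.115505 = 0.188262
risk-neutral PD = N(−d₂) = N(-0.188262) = 0.425336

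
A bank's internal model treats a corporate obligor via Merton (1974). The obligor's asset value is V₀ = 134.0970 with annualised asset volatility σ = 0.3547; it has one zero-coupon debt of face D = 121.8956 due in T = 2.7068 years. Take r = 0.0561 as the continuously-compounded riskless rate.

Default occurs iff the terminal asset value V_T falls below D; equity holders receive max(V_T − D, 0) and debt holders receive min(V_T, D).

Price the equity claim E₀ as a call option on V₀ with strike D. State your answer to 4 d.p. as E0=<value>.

E0=44.4386

d₁ = [ln(V₀/D) + (r + σ²/2)T] / (σ√T)
   = [ln(134.0970/121.8956) + (0.0561 + 0.5·0.3547²)·2.7068] / (0.3547·√2.7068)
   = [0.095398 + 0.322126] / 0.583565 = 0.715471
d₂ = d₁ − σ√T = 0.715471 − 0.583565 = 0.131906
N(d₁) = 0.762841,  N(d₂) = 0.552471,  e^(−rT) = 0.859116
E₀ = V₀·N(d₁) − D·e^(−rT)·N(d₂)
   = 134.0970·0.762841 − 121.8956·0.859116·0.552471 = 44.438608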